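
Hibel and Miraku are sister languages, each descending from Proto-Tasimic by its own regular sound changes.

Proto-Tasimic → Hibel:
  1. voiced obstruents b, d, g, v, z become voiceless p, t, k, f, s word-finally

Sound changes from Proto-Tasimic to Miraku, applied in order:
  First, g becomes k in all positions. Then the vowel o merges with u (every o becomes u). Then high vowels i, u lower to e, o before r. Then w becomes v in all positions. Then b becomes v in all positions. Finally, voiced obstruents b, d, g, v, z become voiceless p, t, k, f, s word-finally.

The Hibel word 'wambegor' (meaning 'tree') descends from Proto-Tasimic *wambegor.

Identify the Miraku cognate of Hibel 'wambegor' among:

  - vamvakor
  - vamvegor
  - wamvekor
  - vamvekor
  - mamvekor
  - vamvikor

vamvekor

Miraku: start from *wambegor.
  rule 1 (unconditioned shift): wambegor → wambekor
  rule 2 (vowel merger): wambekor → wambekur
  rule 3 (pre-rhotic lowering): wambekur → wambekor
  rule 4 (unconditioned shift): wambekor → vambekor
  rule 5 (unconditioned shift): vambekor → vamvekor
  rule 6: no change — vamvekor
  ⇒ Miraku vamvekor
Only 'vamvekor' matches the regular Miraku development of *wambegor.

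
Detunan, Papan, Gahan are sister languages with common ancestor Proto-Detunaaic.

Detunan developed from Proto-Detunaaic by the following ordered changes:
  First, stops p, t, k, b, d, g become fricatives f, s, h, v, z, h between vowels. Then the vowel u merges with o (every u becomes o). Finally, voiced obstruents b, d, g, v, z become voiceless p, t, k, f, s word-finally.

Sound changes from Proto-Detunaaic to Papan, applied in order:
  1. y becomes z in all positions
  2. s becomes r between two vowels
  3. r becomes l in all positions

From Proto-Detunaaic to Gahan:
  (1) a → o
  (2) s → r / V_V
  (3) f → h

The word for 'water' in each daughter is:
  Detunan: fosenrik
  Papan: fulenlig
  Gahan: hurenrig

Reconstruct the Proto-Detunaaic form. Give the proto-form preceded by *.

*fusenrig

Position 6: Detunan has r, Papan has l, Gahan has r. Detunan preserves r here (none of its changes turn any other segment into r), so the proto-segment is *r.
Position 1: Detunan has f, Papan has f, Gahan has h. Papan preserves f here (none of its changes turn any other segment into f), so the proto-segment is *f.
Position 3: Detunan has s, Papan has l, Gahan has r. Taking the neighbouring segments as reconstructed: Detunan s could go back to *t or *s; Papan l could go back to *s or *l or *r; Gahan r could go back to *s or *r — the one source consistent with every daughter is *s.
Continuing position by position gives *fusenrig; check it forward:
Detunan: start from *fusenrig.
  rule 1: no change — fusenrig
  rule 2 (vowel merger): fusenrig → fosenrig
  rule 3 (final devoicing): fosenrig → fosenrik
  ⇒ Detunan fosenrik
Papan: *fusenrig > furenrig > fulenlig  (by rhotacism, unconditioned shift)
Gahan: *fusenrig > furenrig > hurenrig  (by rhotacism, unconditioned shift)
*fusenrig is the unique common source.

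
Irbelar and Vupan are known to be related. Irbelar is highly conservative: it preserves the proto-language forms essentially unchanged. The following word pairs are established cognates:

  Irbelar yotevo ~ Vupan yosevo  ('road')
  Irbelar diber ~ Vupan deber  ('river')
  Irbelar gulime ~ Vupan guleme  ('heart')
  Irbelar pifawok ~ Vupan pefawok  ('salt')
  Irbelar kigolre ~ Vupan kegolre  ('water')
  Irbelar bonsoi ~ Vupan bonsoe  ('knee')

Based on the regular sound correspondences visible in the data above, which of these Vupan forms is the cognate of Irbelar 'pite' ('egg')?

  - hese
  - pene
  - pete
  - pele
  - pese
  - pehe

pese

kigolre ~ kegolre — Irbelar i corresponds to Vupan e after a consonant, before a consonant other than r, m, n, p, b, f, v.
yotevo ~ yosevo — Irbelar t corresponds to Vupan s between vowels (before a front vowel).
Applying these to Irbelar 'pite':
  pite → pete   (i→e after a consonant, before a consonant other than r, m, n, p, b, f, v)
  pete → pese   (t→s between vowels (before a front vowel))
So the Vupan cognate is 'pese'.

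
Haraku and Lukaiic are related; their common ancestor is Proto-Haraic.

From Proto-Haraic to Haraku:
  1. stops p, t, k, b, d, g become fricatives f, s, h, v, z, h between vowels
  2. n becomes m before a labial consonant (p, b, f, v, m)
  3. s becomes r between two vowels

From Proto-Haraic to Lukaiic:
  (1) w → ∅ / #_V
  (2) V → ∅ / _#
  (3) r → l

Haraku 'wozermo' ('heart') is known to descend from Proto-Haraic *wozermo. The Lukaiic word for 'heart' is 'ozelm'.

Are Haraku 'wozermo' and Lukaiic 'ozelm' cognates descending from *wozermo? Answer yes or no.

Derive the expected Lukaiic reflex of *wozermo:
Lukaiic: start from *wozermo.
  rule 1 (glide loss): wozermo → ozermo
  rule 2 (apocope): ozermo → ozerm
  rule 3 (unconditioned shift): ozerm → ozelm
  ⇒ Lukaiic ozelm
Lukaiic 'ozelm' matches the regular reflex exactly, so the pair is cognate.

yes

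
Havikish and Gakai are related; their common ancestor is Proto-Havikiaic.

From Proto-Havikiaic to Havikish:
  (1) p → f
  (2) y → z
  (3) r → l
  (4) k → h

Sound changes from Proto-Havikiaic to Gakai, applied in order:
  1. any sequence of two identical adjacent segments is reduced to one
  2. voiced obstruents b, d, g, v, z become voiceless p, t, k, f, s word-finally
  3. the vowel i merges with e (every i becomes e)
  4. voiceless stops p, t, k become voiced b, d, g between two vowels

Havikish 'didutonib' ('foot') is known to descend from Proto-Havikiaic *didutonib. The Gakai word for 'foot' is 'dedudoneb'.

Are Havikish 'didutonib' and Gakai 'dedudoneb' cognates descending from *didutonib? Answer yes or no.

no

Derive the expected Gakai reflex of *didutonib:
Gakai: *didutonib
  didutonib (rule 1 does not apply)
  didutonib → didutonip   [final devoicing]
  didutonip → dedutonep   [vowel merger]
  dedutonep → dedudonep   [intervocalic voicing]
  giving Gakai dedudonep.
The regular Gakai reflex would be 'dedudonep', but the attested form is 'dedudoneb'. The correspondence is irregular, so they are not cognates (the Gakai form has a different source).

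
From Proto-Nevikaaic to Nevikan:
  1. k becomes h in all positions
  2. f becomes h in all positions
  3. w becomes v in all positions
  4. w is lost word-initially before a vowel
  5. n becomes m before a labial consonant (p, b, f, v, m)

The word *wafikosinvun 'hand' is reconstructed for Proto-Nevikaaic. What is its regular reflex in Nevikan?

vahihosimvun

Nevikan: *wafikosinvun > wafihosinvun > wahihosinvun > vahihosinvun > vahihosimvun  (by unconditioned shift, unconditioned shift, unconditioned shift, nasal place assimilation)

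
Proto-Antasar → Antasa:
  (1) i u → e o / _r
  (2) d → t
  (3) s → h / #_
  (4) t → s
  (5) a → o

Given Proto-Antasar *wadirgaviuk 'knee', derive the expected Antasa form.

wosergoviuk

Antasa: start from *wadirgaviuk.
  rule 1 (pre-rhotic lowering): wadirgaviuk → wadergaviuk
  rule 2 (unconditioned shift): wadergaviuk → watergaviuk
  rule 3: no change — watergaviuk
  rule 4 (unconditioned shift): watergaviuk → wasergaviuk
  rule 5 (vowel merger): wasergaviuk → wosergoviuk
  ⇒ Antasa wosergoviuk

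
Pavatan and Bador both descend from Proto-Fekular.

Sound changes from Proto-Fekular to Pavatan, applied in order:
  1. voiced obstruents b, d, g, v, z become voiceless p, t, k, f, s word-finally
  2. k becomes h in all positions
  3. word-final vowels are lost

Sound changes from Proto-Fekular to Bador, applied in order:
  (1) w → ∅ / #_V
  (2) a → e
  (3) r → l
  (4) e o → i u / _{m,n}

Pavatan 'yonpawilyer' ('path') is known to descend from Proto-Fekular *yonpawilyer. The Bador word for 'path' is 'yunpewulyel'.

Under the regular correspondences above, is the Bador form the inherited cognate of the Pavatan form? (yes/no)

Derive the expected Bador reflex of *yonpawilyer:
Bador: start from *yonpawilyer.
  rule 1: no change — yonpawilyer
  rule 2 (vowel merger): yonpawilyer → yonpewilyer
  rule 3 (unconditioned shift): yonpewilyer → yonpewilyel
  rule 4 (pre-nasal raising): yonpewilyel → yunpewilyel
  ⇒ Bador yunpewilyel
The regular Bador reflex would be 'yunpewilyel', but the attested form is 'yunpewulyel'. The correspondence is irregular, so they are not cognates (the Bador form has a different source).

no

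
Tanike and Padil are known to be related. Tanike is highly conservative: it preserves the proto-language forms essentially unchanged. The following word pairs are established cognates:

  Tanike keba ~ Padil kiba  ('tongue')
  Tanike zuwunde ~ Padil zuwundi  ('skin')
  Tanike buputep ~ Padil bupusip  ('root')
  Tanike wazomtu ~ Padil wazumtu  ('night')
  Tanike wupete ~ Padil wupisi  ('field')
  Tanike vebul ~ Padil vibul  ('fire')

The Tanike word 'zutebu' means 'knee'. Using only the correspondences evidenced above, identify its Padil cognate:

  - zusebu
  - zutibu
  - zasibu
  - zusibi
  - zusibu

zusibu

buputep ~ bupusip, wupete ~ wupisi — Tanike t corresponds to Padil s between vowels (before a front vowel).
keba ~ kiba, vebul ~ vibul — Tanike e corresponds to Padil i after a consonant, before a labial obstruent.
Applying these to Tanike 'zutebu':
  zutebu → zusebu   (t→s between vowels (before a front vowel))
  zusebu → zusibu   (e→i after a consonant, before a labial obstruent)
So the Padil cognate is 'zusibu'.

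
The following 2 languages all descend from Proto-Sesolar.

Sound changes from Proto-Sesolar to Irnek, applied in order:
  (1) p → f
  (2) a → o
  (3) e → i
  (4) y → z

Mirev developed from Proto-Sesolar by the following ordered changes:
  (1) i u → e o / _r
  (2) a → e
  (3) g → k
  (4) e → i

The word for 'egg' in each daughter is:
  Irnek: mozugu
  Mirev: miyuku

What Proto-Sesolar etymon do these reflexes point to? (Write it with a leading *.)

Position 3: Irnek has z, Mirev has y. Mirev preserves y here (none of its changes turn any other segment into y), so the proto-segment is *y.
Position 5: Irnek has g, Mirev has k. Irnek preserves g here (none of its changes turn any other segment into g), so the proto-segment is *g.
Position 2: Irnek has o, Mirev has i. Taking the neighbouring segments as reconstructed: Irnek o could go back to *a or *o; Mirev i could go back to *a or *e or *i — the one source consistent with every daughter is *a.
The remaining positions agree across the daughters. Check the candidate against every language:
Irnek: start from *mayugu.
  rule 1: no change — mayugu
  rule 2 (vowel merger): mayugu → moyugu
  rule 3: no change — moyugu
  rule 4 (unconditioned shift): moyugu → mozugu
  ⇒ Irnek mozugu
Mirev: *mayugu
  mayugu (rule 1 does not apply)
  mayugu → meyugu   [vowel merger]
  meyugu → meyuku   [unconditioned shift]
  meyuku → miyuku   [vowel merger]
  giving Mirev miyuku.
*mayugu is the unique common source.

*mayugu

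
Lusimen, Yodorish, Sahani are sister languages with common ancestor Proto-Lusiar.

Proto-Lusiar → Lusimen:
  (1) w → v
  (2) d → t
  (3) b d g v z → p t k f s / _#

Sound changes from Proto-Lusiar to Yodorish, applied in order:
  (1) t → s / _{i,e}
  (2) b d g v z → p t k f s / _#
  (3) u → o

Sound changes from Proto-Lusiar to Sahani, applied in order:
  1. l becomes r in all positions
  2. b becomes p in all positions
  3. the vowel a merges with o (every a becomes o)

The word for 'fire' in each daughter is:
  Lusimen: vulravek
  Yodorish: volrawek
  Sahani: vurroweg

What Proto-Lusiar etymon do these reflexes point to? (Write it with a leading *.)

Position 5: Lusimen has a, Yodorish has a, Sahani has o. Lusimen preserves a here (none of its changes turn any other segment into a), so the proto-segment is *a.
Position 6: Lusimen has v, Yodorish has w, Sahani has w. Yodorish preserves w here (none of its changes turn any other segment into w), so the proto-segment is *w.
Verify the candidate proto-form against each daughter:
Lusimen: start from *vulraweg.
  rule 1 (unconditioned shift): vulraweg → vulraveg
  rule 2: no change — vulraveg
  rule 3 (final devoicing): vulraveg → vulravek
  ⇒ Lusimen vulravek
Yodorish: *vulraweg > vulrawek > volrawek  (by final devoicing, vowel merger)
Sahani: *vulraweg > vurraweg > vurroweg  (by unconditioned shift, vowel merger)
*vulraweg is the unique common source.

*vulraweg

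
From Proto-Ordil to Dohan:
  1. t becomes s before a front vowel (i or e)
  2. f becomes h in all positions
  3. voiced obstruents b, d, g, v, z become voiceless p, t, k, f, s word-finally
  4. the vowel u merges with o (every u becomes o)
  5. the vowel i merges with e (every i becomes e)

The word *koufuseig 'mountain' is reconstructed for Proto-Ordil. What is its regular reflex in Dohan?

Dohan: *koufuseig > kouhuseig > kouhuseik > koohoseik > koohoseek  (by unconditioned shift, final devoicing, vowel merger, vowel merger)

koohoseek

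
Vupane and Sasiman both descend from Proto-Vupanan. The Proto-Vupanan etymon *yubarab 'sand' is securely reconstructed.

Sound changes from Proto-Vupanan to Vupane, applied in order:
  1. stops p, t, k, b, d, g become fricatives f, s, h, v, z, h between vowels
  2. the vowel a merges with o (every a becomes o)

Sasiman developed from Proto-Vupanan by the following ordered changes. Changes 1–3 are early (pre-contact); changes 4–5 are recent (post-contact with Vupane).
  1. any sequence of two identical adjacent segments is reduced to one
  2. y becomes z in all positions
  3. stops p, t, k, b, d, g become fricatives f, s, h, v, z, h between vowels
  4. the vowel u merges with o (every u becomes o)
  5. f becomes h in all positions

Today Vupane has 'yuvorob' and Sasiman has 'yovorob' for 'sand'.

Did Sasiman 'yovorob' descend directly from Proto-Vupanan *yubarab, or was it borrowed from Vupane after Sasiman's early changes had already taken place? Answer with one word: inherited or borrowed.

borrowed

If inherited, *yubarab would pass through all of Sasiman's changes:
Sasiman: *yubarab
  yubarab (rule 1 does not apply)
  yubarab → zubarab   [unconditioned shift]
  zubarab → zuvarab   [intervocalic lenition]
  zuvarab → zovarab   [vowel merger]
  zovarab (rule 5 does not apply)
  giving Sasiman zovarab.
If borrowed from Vupane 'yuvorob' after the early changes, it would undergo only the recent ones:
  rule 4 (vowel merger): yuvorob → yovorob
  rule 5 (unconditioned shift): no change (yovorob)
  ⇒ as a loan: yovorob
Sasiman 'yovorob' matches the loan outcome 'yovorob', not the inherited 'zovarab' — it skipped the early Sasiman changes, so it was borrowed from Vupane.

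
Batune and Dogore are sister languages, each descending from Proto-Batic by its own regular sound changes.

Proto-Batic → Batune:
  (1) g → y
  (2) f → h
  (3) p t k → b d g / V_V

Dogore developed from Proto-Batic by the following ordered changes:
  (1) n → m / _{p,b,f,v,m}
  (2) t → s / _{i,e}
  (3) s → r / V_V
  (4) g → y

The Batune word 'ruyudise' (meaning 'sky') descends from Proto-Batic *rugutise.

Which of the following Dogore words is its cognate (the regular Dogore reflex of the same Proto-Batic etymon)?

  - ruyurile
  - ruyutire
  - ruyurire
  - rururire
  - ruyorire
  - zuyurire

Dogore: *rugutise > rugusise > rugurire > ruyurire  (by palatalisation, rhotacism, unconditioned shift)

ruyurire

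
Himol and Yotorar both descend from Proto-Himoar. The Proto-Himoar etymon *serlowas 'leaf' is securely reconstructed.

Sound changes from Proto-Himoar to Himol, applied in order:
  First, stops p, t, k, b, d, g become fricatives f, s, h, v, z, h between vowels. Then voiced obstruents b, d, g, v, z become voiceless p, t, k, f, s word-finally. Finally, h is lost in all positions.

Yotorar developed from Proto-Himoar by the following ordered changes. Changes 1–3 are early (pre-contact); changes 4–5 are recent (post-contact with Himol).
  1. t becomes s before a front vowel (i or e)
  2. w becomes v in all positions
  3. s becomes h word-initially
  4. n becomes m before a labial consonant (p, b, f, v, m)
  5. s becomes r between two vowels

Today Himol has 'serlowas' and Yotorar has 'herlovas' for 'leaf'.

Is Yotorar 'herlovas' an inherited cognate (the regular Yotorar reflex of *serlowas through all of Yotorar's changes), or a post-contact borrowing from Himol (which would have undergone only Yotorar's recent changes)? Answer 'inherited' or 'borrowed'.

inherited

If inherited, *serlowas would pass through all of Yotorar's changes:
Yotorar: *serlowas > serlovas > herlovas  (by unconditioned shift, debuccalisation)
If borrowed from Himol 'serlowas' after the early changes, it would undergo only the recent ones:
  rule 4 (nasal place assimilation): no change (serlowas)
  rule 5 (rhotacism): no change (serlowas)
  ⇒ as a loan: serlowas
Yotorar 'herlovas' matches the inherited outcome exactly, so it is an inherited cognate, not a loan.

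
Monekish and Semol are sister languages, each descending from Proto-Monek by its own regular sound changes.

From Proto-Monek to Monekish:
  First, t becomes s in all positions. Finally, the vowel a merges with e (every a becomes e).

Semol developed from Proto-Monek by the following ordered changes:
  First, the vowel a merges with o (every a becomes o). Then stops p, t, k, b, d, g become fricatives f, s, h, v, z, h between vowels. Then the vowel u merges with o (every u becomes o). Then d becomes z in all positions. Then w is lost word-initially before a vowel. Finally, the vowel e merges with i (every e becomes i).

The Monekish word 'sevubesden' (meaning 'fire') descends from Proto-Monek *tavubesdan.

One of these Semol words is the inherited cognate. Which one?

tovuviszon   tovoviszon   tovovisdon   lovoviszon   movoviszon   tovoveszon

tovoviszon

Semol: *tavubesdan
  tavubesdan → tovubesdon   [vowel merger]
  tovubesdon → tovuvesdon   [intervocalic lenition]
  tovuvesdon → tovovesdon   [vowel merger]
  tovovesdon → tovoveszon   [unconditioned shift]
  tovoveszon (rule 5 does not apply)
  tovoveszon → tovoviszon   [vowel merger]
  giving Semol tovoviszon.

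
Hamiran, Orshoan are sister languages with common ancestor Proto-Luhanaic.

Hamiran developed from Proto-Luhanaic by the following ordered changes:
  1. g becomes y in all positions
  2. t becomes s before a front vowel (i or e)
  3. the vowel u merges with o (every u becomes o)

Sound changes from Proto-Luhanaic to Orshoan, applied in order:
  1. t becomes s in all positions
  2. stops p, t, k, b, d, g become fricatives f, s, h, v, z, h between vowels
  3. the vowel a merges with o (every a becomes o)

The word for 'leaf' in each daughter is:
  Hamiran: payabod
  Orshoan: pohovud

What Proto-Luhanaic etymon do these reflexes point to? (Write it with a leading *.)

*pagabud

Position 4: Hamiran has a, Orshoan has o. Hamiran preserves a here (none of its changes turn any other segment into a), so the proto-segment is *a.
Position 6: Hamiran has o, Orshoan has u. Orshoan preserves u here (none of its changes turn any other segment into u), so the proto-segment is *u.
Continuing position by position gives *pagabud; check it forward:
Hamiran: *pagabud
  pagabud → payabud   [unconditioned shift]
  payabud (rule 2 does not apply)
  payabud → payabod   [vowel merger]
  giving Hamiran payabod.
Orshoan: *pagabud
  pagabud (rule 1 does not apply)
  pagabud → pahavud   [intervocalic lenition]
  pahavud → pohovud   [vowel merger]
  giving Orshoan pohovud.
No other proto-form is consistent with every reflex, so the reconstruction is *pagabud.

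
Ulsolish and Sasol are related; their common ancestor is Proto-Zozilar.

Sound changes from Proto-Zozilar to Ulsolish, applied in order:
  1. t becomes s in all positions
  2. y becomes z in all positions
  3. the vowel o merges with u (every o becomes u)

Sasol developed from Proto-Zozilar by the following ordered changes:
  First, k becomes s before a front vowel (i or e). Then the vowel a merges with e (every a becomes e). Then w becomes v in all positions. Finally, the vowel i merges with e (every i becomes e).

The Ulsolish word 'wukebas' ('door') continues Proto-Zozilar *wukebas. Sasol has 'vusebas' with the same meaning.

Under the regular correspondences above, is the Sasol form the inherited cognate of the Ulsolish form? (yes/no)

Derive the expected Sasol reflex of *wukebas:
Sasol: *wukebas
  wukebas → wusebas   [palatalisation]
  wusebas → wusebes   [vowel merger]
  wusebes → vusebes   [unconditioned shift]
  vusebes (rule 4 does not apply)
  giving Sasol vusebes.
The regular Sasol reflex would be 'vusebes', but the attested form is 'vusebas'. The correspondence is irregular, so they are not cognates (the Sasol form has a different source).

no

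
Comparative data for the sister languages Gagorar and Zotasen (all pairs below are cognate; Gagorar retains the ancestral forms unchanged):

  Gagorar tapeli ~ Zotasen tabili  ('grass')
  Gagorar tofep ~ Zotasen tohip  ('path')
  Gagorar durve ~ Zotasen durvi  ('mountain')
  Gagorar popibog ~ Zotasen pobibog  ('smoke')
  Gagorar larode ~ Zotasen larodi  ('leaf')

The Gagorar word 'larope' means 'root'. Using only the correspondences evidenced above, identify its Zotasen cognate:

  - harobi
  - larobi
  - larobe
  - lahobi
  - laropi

larobi

tapeli ~ tabili — Gagorar p corresponds to Zotasen b between vowels (before a front vowel).
durve ~ durvi, larode ~ larodi — Gagorar e corresponds to Zotasen i word-finally.
Applying these to Gagorar 'larope':
  larope → larobe   (p→b between vowels (before a front vowel))
  larobe → larobi   (e→i word-finally)
So the Zotasen cognate is 'larobi'.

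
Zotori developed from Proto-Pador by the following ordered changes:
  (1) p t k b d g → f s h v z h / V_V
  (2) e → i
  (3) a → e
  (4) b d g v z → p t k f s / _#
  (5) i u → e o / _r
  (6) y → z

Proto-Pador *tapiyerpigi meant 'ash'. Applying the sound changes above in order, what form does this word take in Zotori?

tefizerpihi

Zotori: start from *tapiyerpigi.
  rule 1 (intervocalic lenition): tapiyerpigi → tafiyerpihi
  rule 2 (vowel merger): tafiyerpihi → tafiyirpihi
  rule 3 (vowel merger): tafiyirpihi → tefiyirpihi
  rule 4: no change — tefiyirpihi
  rule 5 (pre-rhotic lowering): tefiyirpihi → tefiyerpihi
  rule 6 (unconditioned shift): tefiyerpihi → tefizerpihi
  ⇒ Zotori tefizerpihi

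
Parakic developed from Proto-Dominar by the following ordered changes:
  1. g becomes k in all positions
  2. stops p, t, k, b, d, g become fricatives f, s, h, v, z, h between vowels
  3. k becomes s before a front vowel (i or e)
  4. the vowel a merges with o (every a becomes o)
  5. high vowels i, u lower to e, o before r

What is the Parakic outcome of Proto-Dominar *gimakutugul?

Parakic: *gimakutugul > kimakutukul > kimahusuhul > simahusuhul > simohusuhul  (by unconditioned shift, intervocalic lenition, palatalisation, vowel merger)

simohusuhul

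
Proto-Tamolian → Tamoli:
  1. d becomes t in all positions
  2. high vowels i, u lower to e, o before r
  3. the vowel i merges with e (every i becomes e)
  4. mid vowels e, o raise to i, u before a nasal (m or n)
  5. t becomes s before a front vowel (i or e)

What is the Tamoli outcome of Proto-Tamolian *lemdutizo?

Tamoli: *lemdutizo > lemtutizo > lemtutezo > limtutezo > limtusezo  (by unconditioned shift, vowel merger, pre-nasal raising, palatalisation)

limtusezo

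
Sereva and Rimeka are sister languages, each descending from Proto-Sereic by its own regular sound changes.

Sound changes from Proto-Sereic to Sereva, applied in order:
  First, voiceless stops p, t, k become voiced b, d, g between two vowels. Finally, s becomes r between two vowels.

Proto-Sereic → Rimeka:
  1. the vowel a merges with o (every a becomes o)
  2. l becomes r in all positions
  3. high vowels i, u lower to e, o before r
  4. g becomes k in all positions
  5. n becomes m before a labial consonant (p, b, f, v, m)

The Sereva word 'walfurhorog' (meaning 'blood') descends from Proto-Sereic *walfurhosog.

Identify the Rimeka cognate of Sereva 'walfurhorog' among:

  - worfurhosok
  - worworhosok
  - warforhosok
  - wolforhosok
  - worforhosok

Rimeka: *walfurhosog
  walfurhosog → wolfurhosog   [vowel merger]
  wolfurhosog → worfurhosog   [unconditioned shift]
  worfurhosog → worforhosog   [pre-rhotic lowering]
  worforhosog → worforhosok   [unconditioned shift]
  worforhosok (rule 5 does not apply)
  giving Rimeka worforhosok.
Among the options, 'worforhosok' alone shows every Rimeka change applied in order.

worforhosok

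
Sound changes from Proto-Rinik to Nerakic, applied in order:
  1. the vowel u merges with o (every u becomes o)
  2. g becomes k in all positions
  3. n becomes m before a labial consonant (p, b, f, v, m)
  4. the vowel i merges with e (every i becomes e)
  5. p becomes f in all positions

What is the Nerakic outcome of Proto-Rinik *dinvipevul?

demvefevol

Nerakic: start from *dinvipevul.
  rule 1 (vowel merger): dinvipevul → dinvipevol
  rule 2: no change — dinvipevol
  rule 3 (nasal place assimilation): dinvipevol → dimvipevol
  rule 4 (vowel merger): dimvipevol → demvepevol
  rule 5 (unconditioned shift): demvepevol → demvefevol
  ⇒ Nerakic demvefevol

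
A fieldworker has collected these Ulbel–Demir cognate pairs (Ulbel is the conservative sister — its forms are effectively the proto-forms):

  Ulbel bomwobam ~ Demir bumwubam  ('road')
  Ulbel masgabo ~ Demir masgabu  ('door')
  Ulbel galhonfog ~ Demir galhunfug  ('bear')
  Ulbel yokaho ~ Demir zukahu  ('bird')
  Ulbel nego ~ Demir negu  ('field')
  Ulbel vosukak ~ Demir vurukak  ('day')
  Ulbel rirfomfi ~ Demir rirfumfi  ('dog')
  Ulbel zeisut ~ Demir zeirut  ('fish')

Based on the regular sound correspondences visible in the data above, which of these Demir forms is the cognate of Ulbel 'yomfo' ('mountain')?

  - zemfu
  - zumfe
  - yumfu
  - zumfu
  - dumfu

yokaho ~ zukahu — Ulbel y corresponds to Demir z word-initially before a back vowel.
bomwobam ~ bumwubam, rirfomfi ~ rirfumfi — Ulbel o corresponds to Demir u after a consonant, before a nasal.
masgabo ~ masgabu, yokaho ~ zukahu — Ulbel o corresponds to Demir u word-finally.
Applying these to Ulbel 'yomfo':
  yomfo → zomfo   (y→z word-initially before a back vowel)
  zomfo → zumfo   (o→u after a consonant, before a nasal)
  zumfo → zumfu   (o→u word-finally)
So the Demir cognate is 'zumfu'.

zumfu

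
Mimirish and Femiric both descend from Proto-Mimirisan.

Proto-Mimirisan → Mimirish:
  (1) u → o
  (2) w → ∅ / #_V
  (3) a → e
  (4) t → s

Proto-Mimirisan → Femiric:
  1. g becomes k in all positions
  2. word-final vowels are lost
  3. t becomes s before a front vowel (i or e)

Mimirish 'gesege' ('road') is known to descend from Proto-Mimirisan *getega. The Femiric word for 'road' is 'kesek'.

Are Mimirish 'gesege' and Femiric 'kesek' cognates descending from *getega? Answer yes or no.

Derive the expected Femiric reflex of *getega:
Femiric: *getega
  getega → keteka   [unconditioned shift]
  keteka → ketek   [apocope]
  ketek → kesek   [palatalisation]
  giving Femiric kesek.
Femiric 'kesek' matches the regular reflex exactly, so the pair is cognate.

yes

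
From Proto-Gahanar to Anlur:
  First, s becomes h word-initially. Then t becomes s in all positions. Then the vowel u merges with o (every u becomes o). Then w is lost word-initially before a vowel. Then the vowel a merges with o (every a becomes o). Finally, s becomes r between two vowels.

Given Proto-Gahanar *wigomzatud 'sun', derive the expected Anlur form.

igomzorod

Anlur: *wigomzatud
  wigomzatud (rule 1 does not apply)
  wigomzatud → wigomzasud   [unconditioned shift]
  wigomzasud → wigomzasod   [vowel merger]
  wigomzasod → igomzasod   [glide loss]
  igomzasod → igomzosod   [vowel merger]
  igomzosod → igomzorod   [rhotacism]
  giving Anlur igomzorod.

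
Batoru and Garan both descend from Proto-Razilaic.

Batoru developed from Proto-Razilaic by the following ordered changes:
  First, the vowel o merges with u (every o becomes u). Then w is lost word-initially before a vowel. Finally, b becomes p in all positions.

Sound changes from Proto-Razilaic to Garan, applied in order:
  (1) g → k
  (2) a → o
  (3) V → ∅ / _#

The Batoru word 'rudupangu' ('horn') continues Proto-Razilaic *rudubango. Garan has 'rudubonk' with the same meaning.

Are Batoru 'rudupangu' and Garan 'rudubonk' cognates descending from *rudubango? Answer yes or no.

Derive the expected Garan reflex of *rudubango:
Garan: *rudubango
  rudubango → rudubanko   [unconditioned shift]
  rudubanko → rudubonko   [vowel merger]
  rudubonko → rudubonk   [apocope]
  giving Garan rudubonk.
Garan 'rudubonk' matches the regular reflex exactly, so the pair is cognate.

yes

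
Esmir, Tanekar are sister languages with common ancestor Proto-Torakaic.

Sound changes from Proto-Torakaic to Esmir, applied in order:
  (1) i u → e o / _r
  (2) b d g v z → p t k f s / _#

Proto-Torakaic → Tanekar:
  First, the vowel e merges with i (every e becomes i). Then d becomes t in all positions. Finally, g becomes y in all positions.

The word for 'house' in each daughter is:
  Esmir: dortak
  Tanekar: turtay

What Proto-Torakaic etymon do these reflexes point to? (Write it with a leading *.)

*durtag

Position 2: Esmir has o, Tanekar has u. Tanekar preserves u here (none of its changes turn any other segment into u), so the proto-segment is *u.
Position 1: Esmir has d, Tanekar has t. Esmir preserves d here (none of its changes turn any other segment into d), so the proto-segment is *d.
This points to *durtag. Verify forward in each daughter:
Esmir: *durtag
  durtag → dortag   [pre-rhotic lowering]
  dortag → dortak   [final devoicing]
  giving Esmir dortak.
Tanekar: start from *durtag.
  rule 1: no change — durtag
  rule 2 (unconditioned shift): durtag → turtag
  rule 3 (unconditioned shift): turtag → turtay
  ⇒ Tanekar turtay
*durtag is the unique common source.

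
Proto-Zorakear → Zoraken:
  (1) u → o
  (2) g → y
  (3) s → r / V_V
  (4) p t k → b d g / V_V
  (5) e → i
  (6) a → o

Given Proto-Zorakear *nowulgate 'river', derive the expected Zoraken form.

nowolyodi

Zoraken: *nowulgate
  nowulgate → nowolgate   [vowel merger]
  nowolgate → nowolyate   [unconditioned shift]
  nowolyate (rule 3 does not apply)
  nowolyate → nowolyade   [intervocalic voicing]
  nowolyade → nowolyadi   [vowel merger]
  nowolyadi → nowolyodi   [vowel merger]
  giving Zoraken nowolyodi.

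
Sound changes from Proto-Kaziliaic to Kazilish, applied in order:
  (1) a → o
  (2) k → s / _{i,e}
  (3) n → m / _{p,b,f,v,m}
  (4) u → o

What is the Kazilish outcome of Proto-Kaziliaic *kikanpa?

Kazilish: *kikanpa
  kikanpa → kikonpo   [vowel merger]
  kikonpo → sikonpo   [palatalisation]
  sikonpo → sikompo   [nasal place assimilation]
  sikompo (rule 4 does not apply)
  giving Kazilish sikompo.

sikompo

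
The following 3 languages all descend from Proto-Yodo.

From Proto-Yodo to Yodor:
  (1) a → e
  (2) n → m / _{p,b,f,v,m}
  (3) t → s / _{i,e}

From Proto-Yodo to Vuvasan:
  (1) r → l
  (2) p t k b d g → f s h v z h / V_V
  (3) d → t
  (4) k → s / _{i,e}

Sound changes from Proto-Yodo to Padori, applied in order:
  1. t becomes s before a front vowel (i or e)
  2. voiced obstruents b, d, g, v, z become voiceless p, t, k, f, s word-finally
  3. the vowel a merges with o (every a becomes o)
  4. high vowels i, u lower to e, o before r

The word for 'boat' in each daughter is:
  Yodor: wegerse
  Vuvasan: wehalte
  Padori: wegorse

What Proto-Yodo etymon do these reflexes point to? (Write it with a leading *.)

*wegarte

Position 4: Yodor has e, Vuvasan has a, Padori has o. Vuvasan preserves a here (none of its changes turn any other segment into a), so the proto-segment is *a.
Position 6: Yodor has s, Vuvasan has t, Padori has s. Taking the neighbouring segments as reconstructed: Yodor s could go back to *t or *s; Vuvasan t could go back to *t or *d; Padori s could go back to *t or *s — the one source consistent with every daughter is *t.
Position 3: Yodor has g, Vuvasan has h, Padori has g. Yodor preserves g here (none of its changes turn any other segment into g), so the proto-segment is *g.
Verify the candidate proto-form against each daughter:
Yodor: *wegarte
  wegarte → wegerte   [vowel merger]
  wegerte (rule 2 does not apply)
  wegerte → wegerse   [palatalisation]
  giving Yodor wegerse.
Vuvasan: *wegarte > wegalte > wehalte  (by unconditioned shift, intervocalic lenition)
Padori: start from *wegarte.
  rule 1 (palatalisation): wegarte → wegarse
  rule 2: no change — wegarse
  rule 3 (vowel merger): wegarse → wegorse
  rule 4: no change — wegorse
  ⇒ Padori wegorse
Only *wegarte yields all of Yodor wegerse, Vuvasan wehalte, Padori wegorse.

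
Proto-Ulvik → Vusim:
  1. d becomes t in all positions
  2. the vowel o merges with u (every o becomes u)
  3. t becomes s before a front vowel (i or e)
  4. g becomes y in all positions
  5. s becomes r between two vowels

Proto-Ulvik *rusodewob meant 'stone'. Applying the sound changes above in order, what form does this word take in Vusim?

rururewub

Vusim: *rusodewob
  rusodewob → rusotewob   [unconditioned shift]
  rusotewob → rusutewub   [vowel merger]
  rusutewub → rususewub   [palatalisation]
  rususewub (rule 4 does not apply)
  rususewub → rururewub   [rhotacism]
  giving Vusim rururewub.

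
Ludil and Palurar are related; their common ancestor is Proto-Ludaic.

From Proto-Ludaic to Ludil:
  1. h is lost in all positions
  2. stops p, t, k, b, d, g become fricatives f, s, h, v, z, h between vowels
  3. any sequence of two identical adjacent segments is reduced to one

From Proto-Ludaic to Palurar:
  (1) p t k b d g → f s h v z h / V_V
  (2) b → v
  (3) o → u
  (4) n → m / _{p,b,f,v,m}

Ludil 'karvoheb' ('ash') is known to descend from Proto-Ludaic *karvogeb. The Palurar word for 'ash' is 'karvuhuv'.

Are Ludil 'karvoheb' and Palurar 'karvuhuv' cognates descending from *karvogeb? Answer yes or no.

Derive the expected Palurar reflex of *karvogeb:
Palurar: start from *karvogeb.
  rule 1 (intervocalic lenition): karvogeb → karvoheb
  rule 2 (unconditioned shift): karvoheb → karvohev
  rule 3 (vowel merger): karvohev → karvuhev
  rule 4: no change — karvuhev
  ⇒ Palurar karvuhev
The regular Palurar reflex would be 'karvuhev', but the attested form is 'karvuhuv'. The correspondence is irregular, so they are not cognates (the Palurar form has a different source).

no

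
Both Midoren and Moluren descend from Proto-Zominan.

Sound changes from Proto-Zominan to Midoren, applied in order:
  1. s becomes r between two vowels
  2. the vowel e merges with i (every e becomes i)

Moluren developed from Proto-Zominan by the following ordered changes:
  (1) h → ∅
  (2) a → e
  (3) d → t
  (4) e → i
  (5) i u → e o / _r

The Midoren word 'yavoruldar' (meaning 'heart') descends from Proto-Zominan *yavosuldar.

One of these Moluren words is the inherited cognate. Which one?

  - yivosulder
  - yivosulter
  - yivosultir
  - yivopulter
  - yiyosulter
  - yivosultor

Moluren: *yavosuldar > yevosulder > yevosulter > yivosultir > yivosulter  (by vowel merger, unconditioned shift, vowel merger, pre-rhotic lowering)
Among the options, 'yivosulter' alone shows every Moluren change applied in order.

yivosulter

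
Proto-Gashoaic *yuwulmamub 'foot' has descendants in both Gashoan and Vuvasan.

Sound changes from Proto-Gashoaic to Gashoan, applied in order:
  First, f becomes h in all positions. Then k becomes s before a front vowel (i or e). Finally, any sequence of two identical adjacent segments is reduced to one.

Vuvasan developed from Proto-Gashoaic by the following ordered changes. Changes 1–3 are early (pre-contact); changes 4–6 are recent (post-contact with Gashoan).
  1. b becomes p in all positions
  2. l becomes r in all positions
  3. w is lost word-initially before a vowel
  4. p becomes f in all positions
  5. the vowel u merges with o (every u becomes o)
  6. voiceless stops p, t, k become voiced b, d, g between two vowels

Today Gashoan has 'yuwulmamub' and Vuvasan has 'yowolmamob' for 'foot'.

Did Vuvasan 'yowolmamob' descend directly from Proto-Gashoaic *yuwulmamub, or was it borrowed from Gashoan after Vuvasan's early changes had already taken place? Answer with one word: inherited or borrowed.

If inherited, *yuwulmamub would pass through all of Vuvasan's changes:
Vuvasan: *yuwulmamub
  yuwulmamub → yuwulmamup   [unconditioned shift]
  yuwulmamup → yuwurmamup   [unconditioned shift]
  yuwurmamup (rule 3 does not apply)
  yuwurmamup → yuwurmamuf   [unconditioned shift]
  yuwurmamuf → yowormamof   [vowel merger]
  yowormamof (rule 6 does not apply)
  giving Vuvasan yowormamof.
If borrowed from Gashoan 'yuwulmamub' after the early changes, it would undergo only the recent ones:
  rule 4 (unconditioned shift): no change (yuwulmamub)
  rule 5 (vowel merger): yuwulmamub → yowolmamob
  rule 6 (intervocalic voicing): no change (yowolmamob)
  ⇒ as a loan: yowolmamob
Vuvasan 'yowolmamob' matches the loan outcome 'yowolmamob', not the inherited 'yowormamof' — it skipped the early Vuvasan changes, so it was borrowed from Gashoan.

borrowed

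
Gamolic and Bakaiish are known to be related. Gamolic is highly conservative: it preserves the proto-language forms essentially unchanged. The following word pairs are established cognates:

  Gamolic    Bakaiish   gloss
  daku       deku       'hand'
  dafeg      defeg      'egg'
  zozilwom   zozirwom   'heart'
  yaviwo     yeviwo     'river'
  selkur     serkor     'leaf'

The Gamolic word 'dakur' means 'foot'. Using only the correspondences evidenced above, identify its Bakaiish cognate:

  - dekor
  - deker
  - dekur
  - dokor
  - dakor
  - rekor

dekor

daku ~ deku — Gamolic a corresponds to Bakaiish e after a consonant, before a consonant other than r, m, n, p, b, f, v.
selkur ~ serkor — Gamolic u corresponds to Bakaiish o after a consonant, before r.
Applying these to Gamolic 'dakur':
  dakur → dekur   (a→e after a consonant, before a consonant other than r, m, n, p, b, f, v)
  dekur → dekor   (u→o after a consonant, before r)
So the Bakaiish cognate is 'dekor'.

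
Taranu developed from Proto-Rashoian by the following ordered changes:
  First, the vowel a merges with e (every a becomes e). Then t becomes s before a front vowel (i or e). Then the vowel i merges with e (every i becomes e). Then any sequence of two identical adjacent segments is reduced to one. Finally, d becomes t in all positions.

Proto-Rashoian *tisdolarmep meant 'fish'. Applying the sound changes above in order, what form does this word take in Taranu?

Taranu: *tisdolarmep > tisdolermep > sisdolermep > sesdolermep > sestolermep  (by vowel merger, palatalisation, vowel merger, unconditioned shift)

sestolermep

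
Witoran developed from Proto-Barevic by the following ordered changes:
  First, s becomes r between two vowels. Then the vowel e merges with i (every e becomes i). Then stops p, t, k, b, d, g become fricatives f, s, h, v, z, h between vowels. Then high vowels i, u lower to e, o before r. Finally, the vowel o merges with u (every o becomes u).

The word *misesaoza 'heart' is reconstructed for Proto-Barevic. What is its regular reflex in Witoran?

Witoran: *misesaoza
  misesaoza → mireraoza   [rhotacism]
  mireraoza → miriraoza   [vowel merger]
  miriraoza (rule 3 does not apply)
  miriraoza → mereraoza   [pre-rhotic lowering]
  mereraoza → mererauza   [vowel merger]
  giving Witoran mererauza.

mererauza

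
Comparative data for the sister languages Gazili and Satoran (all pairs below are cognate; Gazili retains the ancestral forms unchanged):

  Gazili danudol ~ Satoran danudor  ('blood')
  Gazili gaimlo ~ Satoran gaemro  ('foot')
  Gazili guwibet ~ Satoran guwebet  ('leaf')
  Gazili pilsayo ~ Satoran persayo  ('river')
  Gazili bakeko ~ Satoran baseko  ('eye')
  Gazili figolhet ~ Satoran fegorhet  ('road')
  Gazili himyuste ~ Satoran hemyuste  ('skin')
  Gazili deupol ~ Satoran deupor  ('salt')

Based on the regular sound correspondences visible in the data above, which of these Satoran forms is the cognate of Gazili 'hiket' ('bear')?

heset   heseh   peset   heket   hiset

pilsayo ~ persayo, figolhet ~ fegorhet — Gazili i corresponds to Satoran e after a consonant, before a consonant other than r, m, n, p, b, f, v.
bakeko ~ baseko — Gazili k corresponds to Satoran s between vowels (before a front vowel).
Applying these to Gazili 'hiket':
  hiket → heket   (i→e after a consonant, before a consonant other than r, m, n, p, b, f, v)
  heket → heset   (k→s between vowels (before a front vowel))
So the Satoran cognate is 'heset'.

heset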